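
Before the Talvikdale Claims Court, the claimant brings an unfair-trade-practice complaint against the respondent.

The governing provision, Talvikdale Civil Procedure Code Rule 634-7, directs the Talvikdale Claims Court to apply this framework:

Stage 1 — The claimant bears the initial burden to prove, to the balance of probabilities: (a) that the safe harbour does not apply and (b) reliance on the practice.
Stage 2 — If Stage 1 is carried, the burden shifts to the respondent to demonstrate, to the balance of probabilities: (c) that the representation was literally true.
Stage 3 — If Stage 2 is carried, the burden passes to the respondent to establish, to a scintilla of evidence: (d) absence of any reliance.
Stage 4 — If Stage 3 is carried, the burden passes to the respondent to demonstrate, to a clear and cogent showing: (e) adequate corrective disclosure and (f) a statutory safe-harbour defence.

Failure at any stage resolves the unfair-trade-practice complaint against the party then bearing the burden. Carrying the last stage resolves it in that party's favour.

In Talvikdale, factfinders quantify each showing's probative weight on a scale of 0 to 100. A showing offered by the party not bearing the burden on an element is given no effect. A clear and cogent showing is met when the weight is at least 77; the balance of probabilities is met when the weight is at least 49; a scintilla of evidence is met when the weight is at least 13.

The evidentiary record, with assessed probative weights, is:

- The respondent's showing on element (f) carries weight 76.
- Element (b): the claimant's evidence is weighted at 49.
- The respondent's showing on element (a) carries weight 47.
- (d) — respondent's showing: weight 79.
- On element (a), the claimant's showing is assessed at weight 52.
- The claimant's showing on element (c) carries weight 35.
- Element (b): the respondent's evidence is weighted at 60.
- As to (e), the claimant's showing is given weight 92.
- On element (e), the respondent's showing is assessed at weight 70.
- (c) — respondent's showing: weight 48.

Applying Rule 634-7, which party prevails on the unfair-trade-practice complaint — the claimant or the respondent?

claimant

Stage 1 (claimant, the balance of probabilities, weight is at least 49): (a) 52 (respondent's 47 disregarded) ≥ 49 — meets; (b) 49 (respondent's 60 disregarded) ≥ 49 — meets.
  The claimant carries Stage 1; the respondent now bears the burden.
Stage 2 (respondent, the balance of probabilities, weight is at least 49): (c) 48 (claimant's 35 disregarded) < 49 — fails.
  The respondent does not carry Stage 2.
The analysis ends at Stage 2; the claimant prevails.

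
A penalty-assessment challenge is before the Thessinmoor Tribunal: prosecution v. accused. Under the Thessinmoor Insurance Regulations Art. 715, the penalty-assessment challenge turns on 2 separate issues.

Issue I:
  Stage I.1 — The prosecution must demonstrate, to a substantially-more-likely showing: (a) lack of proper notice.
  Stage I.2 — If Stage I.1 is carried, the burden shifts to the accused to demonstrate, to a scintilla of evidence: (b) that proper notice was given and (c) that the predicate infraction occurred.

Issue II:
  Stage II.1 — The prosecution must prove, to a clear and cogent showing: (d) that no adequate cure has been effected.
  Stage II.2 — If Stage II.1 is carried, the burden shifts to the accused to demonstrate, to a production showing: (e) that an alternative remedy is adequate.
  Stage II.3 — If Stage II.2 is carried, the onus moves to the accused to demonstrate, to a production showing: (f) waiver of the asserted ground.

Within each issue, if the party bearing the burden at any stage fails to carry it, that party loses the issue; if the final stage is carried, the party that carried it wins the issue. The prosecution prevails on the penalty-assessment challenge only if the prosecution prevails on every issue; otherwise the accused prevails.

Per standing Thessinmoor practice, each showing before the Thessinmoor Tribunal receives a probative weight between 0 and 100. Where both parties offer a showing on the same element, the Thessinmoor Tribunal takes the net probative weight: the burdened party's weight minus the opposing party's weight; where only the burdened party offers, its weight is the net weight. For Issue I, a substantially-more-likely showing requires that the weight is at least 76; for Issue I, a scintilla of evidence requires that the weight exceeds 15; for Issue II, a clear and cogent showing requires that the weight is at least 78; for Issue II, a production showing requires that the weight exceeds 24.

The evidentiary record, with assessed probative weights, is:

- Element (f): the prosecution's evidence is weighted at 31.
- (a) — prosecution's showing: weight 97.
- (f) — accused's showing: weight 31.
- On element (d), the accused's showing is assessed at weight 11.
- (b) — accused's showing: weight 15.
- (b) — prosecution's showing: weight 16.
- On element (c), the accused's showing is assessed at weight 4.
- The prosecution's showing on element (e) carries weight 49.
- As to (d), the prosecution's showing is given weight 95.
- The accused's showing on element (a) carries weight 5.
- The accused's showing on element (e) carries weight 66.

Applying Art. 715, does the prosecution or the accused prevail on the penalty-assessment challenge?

— Issue I —
Stage I.1 (prosecution, a substantially-more-likely showing, weight is at least 76): (a) net 97−5=92 ≥ 76 — meets.
  Stage I.1 carried; the burden shifts to the accused.
Stage I.2 (accused, a scintilla of evidence, weight exceeds 15): (b) net 15−16=-1 ≤ 15 — fails; (c) 4 ≤ 15 — fails.
  Stage I.2 not carried; the accused fails its burden.
The analysis ends at Stage I.2; the prosecution prevails on this issue.
— Issue II —
Stage II.1 — burden on prosecution; standard: a clear and cogent showing (weight is at least 78).
    (d): 95 − 11 = 84 ≥ 78 [met]
  All elements met. The burden passes to the accused.
Stage II.2 — burden on accused; standard: a production showing (weight exceeds 24).
    (e): 66 − 49 = 17 ≤ 24 [not met]
  The accused does not carry Stage II.2.
So the prosecution prevails on this issue.
Per-issue: Issue I → prosecution; Issue II → prosecution. The prosecution must prevail on every issue; overall, the prosecution prevails.

prosecution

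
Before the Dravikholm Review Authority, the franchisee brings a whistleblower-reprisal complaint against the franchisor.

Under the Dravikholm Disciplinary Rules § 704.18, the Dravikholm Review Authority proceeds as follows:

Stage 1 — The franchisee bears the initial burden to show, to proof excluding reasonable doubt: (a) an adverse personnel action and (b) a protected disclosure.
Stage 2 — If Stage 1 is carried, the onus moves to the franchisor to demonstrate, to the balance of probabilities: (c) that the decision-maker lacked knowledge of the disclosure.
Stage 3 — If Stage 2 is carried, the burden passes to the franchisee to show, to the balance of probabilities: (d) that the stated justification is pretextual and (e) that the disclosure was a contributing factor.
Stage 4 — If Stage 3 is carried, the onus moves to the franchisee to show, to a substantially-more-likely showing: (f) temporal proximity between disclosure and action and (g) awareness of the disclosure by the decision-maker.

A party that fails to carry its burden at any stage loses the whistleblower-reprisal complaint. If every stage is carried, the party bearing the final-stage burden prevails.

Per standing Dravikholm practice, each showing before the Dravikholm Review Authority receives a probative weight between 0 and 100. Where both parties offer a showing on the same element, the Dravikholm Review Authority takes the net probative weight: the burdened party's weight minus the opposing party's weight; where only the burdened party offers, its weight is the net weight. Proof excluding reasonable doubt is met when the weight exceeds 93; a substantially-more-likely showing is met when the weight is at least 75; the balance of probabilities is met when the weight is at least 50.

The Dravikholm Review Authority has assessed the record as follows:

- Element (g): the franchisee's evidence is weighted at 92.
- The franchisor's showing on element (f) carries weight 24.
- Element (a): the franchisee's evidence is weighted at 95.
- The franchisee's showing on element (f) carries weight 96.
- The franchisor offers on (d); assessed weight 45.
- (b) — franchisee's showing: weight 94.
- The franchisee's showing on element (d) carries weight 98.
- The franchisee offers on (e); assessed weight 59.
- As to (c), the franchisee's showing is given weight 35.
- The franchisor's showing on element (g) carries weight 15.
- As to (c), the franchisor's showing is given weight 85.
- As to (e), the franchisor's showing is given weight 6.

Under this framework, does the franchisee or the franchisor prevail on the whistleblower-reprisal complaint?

At Stage 1 the franchisee must meet proof excluding reasonable doubt (weight exceeds 93): on (a) the weight is 95, which does exceed 93, so (a) meets the standard; on (b) the weight is 94, which does exceed 93, so (b) meets the standard.
  The franchisee carries Stage 1; the franchisor now bears the burden.
At Stage 2 the franchisor must meet the balance of probabilities (weight is at least 50): on (c) the weight is 85 less the opposing 35 gives net 50, ≥ 50, so (c) meets the standard.
  Stage 2 carried; the burden shifts to the franchisee.
At Stage 3 the franchisee must meet the balance of probabilities (weight is at least 50): on (d) the weight is 98 less the opposing 45 gives net 53, ≥ 50, so (d) meets the standard; on (e) the weight is 59 less the opposing 6 gives net 53, ≥ 50, so (e) meets the standard.
  Stage 3 is satisfied; the franchisee continues to bear the burden.
At Stage 4 the franchisee must meet a substantially-more-likely showing (weight is at least 75): on (f) the weight is 96 less the opposing 24 gives net 72, < 75, so (f) does not meet the standard; on (g) the weight is 92 less the opposing 15 gives net 77, which does reach 75, so (g) meets the standard.
  The franchisee does not carry Stage 4.
The franchisor prevails.

franchisor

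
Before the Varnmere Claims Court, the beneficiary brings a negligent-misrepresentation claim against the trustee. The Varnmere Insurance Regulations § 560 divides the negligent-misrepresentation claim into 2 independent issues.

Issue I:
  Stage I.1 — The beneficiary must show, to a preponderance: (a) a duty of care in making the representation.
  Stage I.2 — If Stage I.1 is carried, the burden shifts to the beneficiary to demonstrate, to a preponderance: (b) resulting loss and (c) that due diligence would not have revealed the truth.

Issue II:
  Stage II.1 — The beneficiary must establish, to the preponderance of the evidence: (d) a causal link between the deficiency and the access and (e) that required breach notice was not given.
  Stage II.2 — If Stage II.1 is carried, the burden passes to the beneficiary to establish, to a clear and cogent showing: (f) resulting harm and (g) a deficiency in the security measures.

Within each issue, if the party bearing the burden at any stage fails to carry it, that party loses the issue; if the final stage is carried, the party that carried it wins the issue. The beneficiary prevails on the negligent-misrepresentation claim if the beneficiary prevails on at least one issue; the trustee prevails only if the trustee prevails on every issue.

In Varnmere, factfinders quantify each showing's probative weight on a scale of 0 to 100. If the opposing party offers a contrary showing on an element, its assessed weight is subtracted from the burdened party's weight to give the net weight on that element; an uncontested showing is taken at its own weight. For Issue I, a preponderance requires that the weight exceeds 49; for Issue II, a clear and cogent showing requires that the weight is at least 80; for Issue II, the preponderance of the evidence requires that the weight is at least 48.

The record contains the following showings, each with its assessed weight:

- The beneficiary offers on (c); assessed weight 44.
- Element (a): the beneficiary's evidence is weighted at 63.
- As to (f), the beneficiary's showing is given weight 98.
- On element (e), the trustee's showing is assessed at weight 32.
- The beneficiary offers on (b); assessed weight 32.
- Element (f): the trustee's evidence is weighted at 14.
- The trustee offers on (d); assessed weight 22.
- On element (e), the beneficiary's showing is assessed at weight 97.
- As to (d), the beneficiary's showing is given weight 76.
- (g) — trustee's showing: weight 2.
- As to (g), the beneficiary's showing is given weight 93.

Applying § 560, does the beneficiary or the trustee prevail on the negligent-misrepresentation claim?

beneficiary

— Issue I —
Stage I.1 (beneficiary, a preponderance, weight exceeds 49): (a) 63 > 49 — meets.
  Stage I.1 is satisfied; the beneficiary continues to bear the burden.
Stage I.2 (beneficiary, a preponderance, weight exceeds 49): (b) 32 ≤ 49 — fails; (c) 44 ≤ 49 — fails.
  Not every element is met, so the beneficiary fails to carry Stage I.2.
The analysis ends at Stage I.2; the trustee prevails on this issue.
— Issue II —
At Stage II.1 the beneficiary must meet the preponderance of the evidence (weight is at least 48): on (d) the weight is 76 less the opposing 22 gives net 54, which does reach 48, so (d) meets the standard; on (e) the weight is 97 less the opposing 32 gives net 65, which does reach 48, so (e) meets the standard.
  Stage II.1 is satisfied; the beneficiary continues to bear the burden.
At Stage II.2 the beneficiary must meet a clear and cogent showing (weight is at least 80): on (f) the weight is 98 less the opposing 14 gives net 84, ≥ 80, so (f) meets the standard; on (g) the weight is 93 less the opposing 2 gives net 91, which does reach 80, so (g) meets the standard.
  The beneficiary carries the last stage.
All stages carried — the beneficiary prevails on this issue.
Per-issue: Issue I → trustee; Issue II → beneficiary. The beneficiary must prevail on at least one issue; overall, the beneficiary prevails.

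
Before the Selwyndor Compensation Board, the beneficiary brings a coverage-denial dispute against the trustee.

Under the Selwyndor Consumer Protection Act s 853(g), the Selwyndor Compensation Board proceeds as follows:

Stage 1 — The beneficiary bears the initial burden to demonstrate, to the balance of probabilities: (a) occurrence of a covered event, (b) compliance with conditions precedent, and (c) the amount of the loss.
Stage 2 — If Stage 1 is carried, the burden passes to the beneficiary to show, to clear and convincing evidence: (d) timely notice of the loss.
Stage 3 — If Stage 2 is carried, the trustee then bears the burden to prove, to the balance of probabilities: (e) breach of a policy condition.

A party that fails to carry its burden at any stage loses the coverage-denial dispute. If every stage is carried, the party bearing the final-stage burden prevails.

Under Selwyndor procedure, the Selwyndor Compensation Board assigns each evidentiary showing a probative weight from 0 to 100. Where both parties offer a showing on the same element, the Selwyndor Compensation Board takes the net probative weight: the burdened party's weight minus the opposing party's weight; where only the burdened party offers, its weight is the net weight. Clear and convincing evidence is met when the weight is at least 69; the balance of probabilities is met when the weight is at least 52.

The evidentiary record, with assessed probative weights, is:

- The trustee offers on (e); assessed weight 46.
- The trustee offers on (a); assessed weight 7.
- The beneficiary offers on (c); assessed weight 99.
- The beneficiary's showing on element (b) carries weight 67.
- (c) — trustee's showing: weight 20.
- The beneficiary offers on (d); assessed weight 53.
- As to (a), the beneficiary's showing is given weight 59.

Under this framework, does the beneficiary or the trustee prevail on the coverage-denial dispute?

trustee

Stage 1 (beneficiary, the balance of probabilities, weight is at least 52): (a) net 59−7=52 ≥ 52 — meets; (b) 67 ≥ 52 — meets; (c) net 99−20=79 ≥ 52 — meets.
  Stage 1 is satisfied; the beneficiary continues to bear the burden.
Stage 2 (beneficiary, clear and convincing evidence, weight is at least 69): (d) 53 < 69 — fails.
  The beneficiary does not carry Stage 2.
So the trustee prevails.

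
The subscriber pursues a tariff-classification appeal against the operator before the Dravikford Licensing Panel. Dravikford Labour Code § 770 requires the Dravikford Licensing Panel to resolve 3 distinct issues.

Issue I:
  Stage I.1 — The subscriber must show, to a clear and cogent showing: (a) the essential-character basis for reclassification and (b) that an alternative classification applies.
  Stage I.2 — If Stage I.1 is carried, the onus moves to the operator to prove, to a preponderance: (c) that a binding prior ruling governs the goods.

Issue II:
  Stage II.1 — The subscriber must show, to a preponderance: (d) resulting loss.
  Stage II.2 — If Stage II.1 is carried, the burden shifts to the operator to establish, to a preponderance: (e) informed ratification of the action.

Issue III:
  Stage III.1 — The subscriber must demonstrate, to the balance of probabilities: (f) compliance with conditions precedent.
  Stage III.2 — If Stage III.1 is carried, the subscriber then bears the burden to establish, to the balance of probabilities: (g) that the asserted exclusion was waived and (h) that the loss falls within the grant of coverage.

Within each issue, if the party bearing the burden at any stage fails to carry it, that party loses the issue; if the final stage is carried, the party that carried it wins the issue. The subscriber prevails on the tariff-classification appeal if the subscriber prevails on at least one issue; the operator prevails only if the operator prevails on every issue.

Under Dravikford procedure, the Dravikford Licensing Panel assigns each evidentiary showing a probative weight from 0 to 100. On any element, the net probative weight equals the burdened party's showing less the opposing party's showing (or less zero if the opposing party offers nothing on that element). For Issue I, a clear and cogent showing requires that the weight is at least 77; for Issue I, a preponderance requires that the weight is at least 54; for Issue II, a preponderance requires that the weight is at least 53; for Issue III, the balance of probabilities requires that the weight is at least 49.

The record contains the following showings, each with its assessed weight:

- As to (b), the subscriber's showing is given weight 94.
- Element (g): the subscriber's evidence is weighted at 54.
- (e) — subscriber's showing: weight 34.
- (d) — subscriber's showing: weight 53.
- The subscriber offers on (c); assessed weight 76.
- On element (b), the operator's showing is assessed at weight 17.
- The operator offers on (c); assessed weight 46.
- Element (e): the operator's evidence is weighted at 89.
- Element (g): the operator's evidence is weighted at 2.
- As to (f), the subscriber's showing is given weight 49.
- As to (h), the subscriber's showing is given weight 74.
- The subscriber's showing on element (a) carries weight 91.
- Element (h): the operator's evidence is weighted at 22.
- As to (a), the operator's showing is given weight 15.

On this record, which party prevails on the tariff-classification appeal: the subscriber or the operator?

subscriber

— Issue I —
At Stage I.1 the subscriber must meet a clear and cogent showing (weight is at least 77): on (a) the weight is 91 less the opposing 15 gives net 76, which does not reach 77, so (a) does not meet the standard; on (b) the weight is 94 less the opposing 17 gives net 77, which does reach 77, so (b) meets the standard.
  Stage I.1 not carried; the subscriber fails its burden.
So the operator prevails on this issue.
— Issue II —
Stage II.1 (subscriber, a preponderance, weight is at least 53): (d) 53 ≥ 53 — meets.
  The subscriber carries Stage II.1; the operator now bears the burden.
Stage II.2 (operator, a preponderance, weight is at least 53): (e) net 89−34=55 ≥ 53 — meets.
  The operator carries the last stage.
Every stage carried; the operator prevails on this issue.
— Issue III —
Stage III.1 (subscriber, the balance of probabilities, weight is at least 49): (f) 49 ≥ 49 — meets.
  Stage III.1 is satisfied; the subscriber continues to bear the burden.
Stage III.2 (subscriber, the balance of probabilities, weight is at least 49): (g) net 54−2=52 ≥ 49 — meets; (h) net 74−22=52 ≥ 49 — meets.
  Stage III.2 carried; the final stage is satisfied.
Every stage carried; the subscriber prevails on this issue.
Per-issue: Issue I → operator; Issue II → operator; Issue III → subscriber. The subscriber must prevail on at least one issue; overall, the subscriber prevails.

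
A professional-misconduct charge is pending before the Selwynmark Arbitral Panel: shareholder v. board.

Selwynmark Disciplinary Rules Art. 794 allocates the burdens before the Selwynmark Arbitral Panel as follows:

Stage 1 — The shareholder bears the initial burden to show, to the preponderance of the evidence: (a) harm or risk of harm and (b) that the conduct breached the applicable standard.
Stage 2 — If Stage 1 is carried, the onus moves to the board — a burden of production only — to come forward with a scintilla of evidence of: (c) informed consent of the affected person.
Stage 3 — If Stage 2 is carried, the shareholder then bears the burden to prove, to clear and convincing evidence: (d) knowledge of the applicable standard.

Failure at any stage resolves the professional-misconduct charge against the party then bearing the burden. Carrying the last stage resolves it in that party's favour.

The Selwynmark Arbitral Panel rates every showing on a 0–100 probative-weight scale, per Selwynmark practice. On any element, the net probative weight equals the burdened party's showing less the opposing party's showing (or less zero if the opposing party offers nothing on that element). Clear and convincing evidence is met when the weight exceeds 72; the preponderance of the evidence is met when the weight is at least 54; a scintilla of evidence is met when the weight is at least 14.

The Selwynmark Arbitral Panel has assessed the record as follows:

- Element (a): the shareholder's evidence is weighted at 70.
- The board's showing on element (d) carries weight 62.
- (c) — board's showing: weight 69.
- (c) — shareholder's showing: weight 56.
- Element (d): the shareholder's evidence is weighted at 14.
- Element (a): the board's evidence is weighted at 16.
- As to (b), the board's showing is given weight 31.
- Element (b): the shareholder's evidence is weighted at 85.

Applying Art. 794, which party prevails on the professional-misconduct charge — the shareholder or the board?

shareholder

Stage 1 — burden on shareholder; standard: the preponderance of the evidence (weight is at least 54).
    (a): 70 − 16 = 54 ≥ 54 [met]
    (b): 85 − 31 = 54 ≥ 54 [met]
  Stage 1 carried; the burden shifts to the board.
Stage 2 — burden on board; standard: a scintilla of evidence (weight is at least 14).
    (c): 69 − 56 = 13 < 14 [not met]
  Stage 2 not carried; the board fails its burden.
The analysis ends at Stage 2; the shareholder prevails.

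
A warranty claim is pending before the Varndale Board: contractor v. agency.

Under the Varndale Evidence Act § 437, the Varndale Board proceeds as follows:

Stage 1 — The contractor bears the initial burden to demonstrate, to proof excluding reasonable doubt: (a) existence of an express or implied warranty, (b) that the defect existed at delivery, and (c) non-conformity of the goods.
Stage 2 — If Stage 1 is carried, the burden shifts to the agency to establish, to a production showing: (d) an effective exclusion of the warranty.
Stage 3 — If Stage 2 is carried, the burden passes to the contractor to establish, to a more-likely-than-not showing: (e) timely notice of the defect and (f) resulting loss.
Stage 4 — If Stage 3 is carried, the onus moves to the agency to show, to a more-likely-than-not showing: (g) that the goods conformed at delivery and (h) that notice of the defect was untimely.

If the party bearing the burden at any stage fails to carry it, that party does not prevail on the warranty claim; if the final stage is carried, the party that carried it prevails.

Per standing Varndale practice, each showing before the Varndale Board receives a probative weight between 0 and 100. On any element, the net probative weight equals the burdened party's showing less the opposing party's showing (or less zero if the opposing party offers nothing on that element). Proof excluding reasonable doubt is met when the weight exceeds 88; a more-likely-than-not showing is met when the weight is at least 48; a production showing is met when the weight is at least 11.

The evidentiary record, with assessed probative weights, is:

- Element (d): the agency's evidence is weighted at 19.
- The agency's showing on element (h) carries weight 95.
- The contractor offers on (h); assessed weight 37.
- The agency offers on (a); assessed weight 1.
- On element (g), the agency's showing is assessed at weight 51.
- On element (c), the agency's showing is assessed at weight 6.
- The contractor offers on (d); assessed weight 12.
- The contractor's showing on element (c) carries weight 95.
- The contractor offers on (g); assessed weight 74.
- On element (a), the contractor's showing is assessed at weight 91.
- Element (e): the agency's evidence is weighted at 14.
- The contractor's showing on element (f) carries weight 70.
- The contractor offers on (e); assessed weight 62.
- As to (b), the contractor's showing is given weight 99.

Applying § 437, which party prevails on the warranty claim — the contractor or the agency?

Stage 1 — burden on contractor; standard: proof excluding reasonable doubt (weight exceeds 88).
    (a): 91 − 1 = 90 > 88 [met]
    (b): 99 > 88 [met]
    (c): 95 − 6 = 89 > 88 [met]
  Stage 1 carried; the burden shifts to the agency.
Stage 2 — burden on agency; standard: a production showing (weight is at least 11).
    (d): 19 − 12 = 7 < 11 [not met]
  The agency does not carry Stage 2.
So the contractor prevails.

contractor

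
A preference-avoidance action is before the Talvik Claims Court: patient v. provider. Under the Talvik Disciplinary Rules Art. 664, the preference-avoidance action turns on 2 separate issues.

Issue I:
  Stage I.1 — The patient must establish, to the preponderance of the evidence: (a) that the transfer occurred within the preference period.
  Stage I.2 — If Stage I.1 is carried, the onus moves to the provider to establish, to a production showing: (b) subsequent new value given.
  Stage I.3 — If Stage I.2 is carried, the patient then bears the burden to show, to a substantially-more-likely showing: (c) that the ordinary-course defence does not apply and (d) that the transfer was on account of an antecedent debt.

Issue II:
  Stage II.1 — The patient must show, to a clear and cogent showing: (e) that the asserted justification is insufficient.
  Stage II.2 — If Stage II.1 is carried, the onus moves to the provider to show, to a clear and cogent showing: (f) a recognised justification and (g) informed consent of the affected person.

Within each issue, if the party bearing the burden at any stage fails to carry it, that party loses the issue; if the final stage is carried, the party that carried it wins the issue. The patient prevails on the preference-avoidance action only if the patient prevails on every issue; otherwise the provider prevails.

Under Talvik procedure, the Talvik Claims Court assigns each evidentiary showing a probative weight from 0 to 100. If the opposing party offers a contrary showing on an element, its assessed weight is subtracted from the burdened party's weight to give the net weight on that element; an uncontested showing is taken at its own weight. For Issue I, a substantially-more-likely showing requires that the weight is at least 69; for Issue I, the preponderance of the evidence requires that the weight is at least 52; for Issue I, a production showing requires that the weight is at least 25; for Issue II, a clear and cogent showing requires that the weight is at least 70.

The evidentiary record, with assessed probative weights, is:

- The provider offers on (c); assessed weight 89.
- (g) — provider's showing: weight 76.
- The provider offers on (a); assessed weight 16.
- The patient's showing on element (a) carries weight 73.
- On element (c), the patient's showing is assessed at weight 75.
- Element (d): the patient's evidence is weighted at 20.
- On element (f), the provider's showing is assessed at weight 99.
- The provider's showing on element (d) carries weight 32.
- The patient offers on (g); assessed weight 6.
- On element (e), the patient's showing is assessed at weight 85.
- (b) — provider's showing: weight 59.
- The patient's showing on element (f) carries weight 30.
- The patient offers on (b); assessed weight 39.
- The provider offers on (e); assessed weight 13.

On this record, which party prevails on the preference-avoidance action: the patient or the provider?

patient

— Issue I —
Stage I.1 — burden on patient; standard: the preponderance of the evidence (weight is at least 52).
    (a): 73 − 16 = 57 ≥ 52 [met]
  Stage I.1 is satisfied; the onus moves to the provider.
Stage I.2 — burden on provider; standard: a production showing (weight is at least 25).
    (b): 59 − 39 = 20 < 25 [not met]
  Stage I.2 not carried; the provider fails its burden.
The analysis ends at Stage I.2; the patient prevails on this issue.
— Issue II —
At Stage II.1 the patient must meet a clear and cogent showing (weight is at least 70): on (e) the weight is 85 less the opposing 13 gives net 72, which does reach 70, so (e) meets the standard.
  Stage II.1 is satisfied; the onus moves to the provider.
At Stage II.2 the provider must meet a clear and cogent showing (weight is at least 70): on (f) the weight is 99 less the opposing 30 gives net 69, which does not reach 70, so (f) does not meet the standard; on (g) the weight is 76 less the opposing 6 gives net 70, ≥ 70, so (g) meets the standard.
  Not every element is met, so the provider fails to carry Stage II.2.
So the patient prevails on this issue.
Per-issue: Issue I → patient; Issue II → patient. The patient must prevail on every issue; overall, the patient prevails.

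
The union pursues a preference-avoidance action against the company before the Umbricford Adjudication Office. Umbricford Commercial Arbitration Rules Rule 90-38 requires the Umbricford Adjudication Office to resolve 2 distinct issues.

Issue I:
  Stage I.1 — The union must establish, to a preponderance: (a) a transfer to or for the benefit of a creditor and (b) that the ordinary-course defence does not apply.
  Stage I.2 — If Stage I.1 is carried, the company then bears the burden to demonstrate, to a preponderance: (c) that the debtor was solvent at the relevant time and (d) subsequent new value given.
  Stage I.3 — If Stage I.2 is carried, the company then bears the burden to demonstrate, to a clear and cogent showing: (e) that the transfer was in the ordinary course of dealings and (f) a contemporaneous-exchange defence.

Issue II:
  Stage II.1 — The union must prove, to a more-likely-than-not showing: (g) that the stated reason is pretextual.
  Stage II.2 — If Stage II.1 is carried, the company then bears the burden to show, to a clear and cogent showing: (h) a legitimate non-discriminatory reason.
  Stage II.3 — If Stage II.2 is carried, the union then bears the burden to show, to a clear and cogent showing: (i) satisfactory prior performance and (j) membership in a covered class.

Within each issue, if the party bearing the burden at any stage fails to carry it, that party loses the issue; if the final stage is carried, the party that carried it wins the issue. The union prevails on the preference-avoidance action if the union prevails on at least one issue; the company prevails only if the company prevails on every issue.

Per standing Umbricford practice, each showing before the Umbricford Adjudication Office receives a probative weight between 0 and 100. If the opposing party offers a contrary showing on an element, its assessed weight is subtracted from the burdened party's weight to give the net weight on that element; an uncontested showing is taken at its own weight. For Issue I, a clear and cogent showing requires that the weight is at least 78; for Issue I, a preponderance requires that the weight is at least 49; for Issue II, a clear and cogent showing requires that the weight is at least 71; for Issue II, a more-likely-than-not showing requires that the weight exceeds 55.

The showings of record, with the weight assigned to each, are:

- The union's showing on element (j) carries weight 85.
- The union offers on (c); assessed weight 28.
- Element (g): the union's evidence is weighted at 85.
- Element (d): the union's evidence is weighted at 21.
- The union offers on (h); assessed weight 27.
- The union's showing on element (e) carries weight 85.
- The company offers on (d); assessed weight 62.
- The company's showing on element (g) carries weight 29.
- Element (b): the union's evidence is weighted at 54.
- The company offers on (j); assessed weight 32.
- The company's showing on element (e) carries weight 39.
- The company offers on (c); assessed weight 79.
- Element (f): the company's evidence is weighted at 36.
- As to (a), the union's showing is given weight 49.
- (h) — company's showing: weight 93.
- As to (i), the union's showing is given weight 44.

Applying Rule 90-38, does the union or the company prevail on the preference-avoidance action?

union

— Issue I —
At Stage I.1 the union must meet a preponderance (weight is at least 49): on (a) the weight is 49, ≥ 49, so (a) meets the standard; on (b) the weight is 54, which does reach 49, so (b) meets the standard.
  All elements met. The burden passes to the company.
At Stage I.2 the company must meet a preponderance (weight is at least 49): on (c) the weight is 79 less the opposing 28 gives net 51, ≥ 49, so (c) meets the standard; on (d) the weight is 62 less the opposing 21 gives net 41, which does not reach 49, so (d) does not meet the standard.
  The company does not carry Stage I.2.
The analysis ends at Stage I.2; the union prevails on this issue.
— Issue II —
Stage II.1 — burden on union; standard: a more-likely-than-not showing (weight exceeds 55).
    (g): 85 − 29 = 56 > 55 [met]
  Stage II.1 is satisfied; the onus moves to the company.
Stage II.2 — burden on company; standard: a clear and cogent showing (weight is at least 71).
    (h): 93 − 27 = 66 < 71 [not met]
  The company does not carry Stage II.2.
The analysis ends at Stage II.2; the union prevails on this issue.
Per-issue: Issue I → union; Issue II → union. The union must prevail on at least one issue; overall, the union prevails.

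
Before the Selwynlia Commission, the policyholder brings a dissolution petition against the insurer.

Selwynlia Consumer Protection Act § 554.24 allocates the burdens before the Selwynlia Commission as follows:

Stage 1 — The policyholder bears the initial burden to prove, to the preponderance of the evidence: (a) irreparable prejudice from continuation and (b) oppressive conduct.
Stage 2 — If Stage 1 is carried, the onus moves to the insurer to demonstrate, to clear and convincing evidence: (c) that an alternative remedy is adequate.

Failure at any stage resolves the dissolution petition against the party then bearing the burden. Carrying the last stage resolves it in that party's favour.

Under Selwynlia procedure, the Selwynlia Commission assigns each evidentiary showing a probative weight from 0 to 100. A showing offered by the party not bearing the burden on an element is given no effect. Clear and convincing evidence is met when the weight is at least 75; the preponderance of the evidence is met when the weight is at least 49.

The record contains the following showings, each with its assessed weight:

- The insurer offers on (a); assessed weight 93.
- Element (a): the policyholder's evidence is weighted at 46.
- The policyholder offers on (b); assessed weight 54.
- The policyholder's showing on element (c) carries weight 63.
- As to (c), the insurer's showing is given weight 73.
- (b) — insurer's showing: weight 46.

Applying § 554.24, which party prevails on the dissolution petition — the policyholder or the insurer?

insurer

Stage 1 (policyholder, the preponderance of the evidence, weight is at least 49): (a) 46 (insurer's 93 disregarded) < 49 — fails; (b) 54 (insurer's 46 disregarded) ≥ 49 — meets.
  Stage 1 not carried; the policyholder fails its burden.
The insurer prevails.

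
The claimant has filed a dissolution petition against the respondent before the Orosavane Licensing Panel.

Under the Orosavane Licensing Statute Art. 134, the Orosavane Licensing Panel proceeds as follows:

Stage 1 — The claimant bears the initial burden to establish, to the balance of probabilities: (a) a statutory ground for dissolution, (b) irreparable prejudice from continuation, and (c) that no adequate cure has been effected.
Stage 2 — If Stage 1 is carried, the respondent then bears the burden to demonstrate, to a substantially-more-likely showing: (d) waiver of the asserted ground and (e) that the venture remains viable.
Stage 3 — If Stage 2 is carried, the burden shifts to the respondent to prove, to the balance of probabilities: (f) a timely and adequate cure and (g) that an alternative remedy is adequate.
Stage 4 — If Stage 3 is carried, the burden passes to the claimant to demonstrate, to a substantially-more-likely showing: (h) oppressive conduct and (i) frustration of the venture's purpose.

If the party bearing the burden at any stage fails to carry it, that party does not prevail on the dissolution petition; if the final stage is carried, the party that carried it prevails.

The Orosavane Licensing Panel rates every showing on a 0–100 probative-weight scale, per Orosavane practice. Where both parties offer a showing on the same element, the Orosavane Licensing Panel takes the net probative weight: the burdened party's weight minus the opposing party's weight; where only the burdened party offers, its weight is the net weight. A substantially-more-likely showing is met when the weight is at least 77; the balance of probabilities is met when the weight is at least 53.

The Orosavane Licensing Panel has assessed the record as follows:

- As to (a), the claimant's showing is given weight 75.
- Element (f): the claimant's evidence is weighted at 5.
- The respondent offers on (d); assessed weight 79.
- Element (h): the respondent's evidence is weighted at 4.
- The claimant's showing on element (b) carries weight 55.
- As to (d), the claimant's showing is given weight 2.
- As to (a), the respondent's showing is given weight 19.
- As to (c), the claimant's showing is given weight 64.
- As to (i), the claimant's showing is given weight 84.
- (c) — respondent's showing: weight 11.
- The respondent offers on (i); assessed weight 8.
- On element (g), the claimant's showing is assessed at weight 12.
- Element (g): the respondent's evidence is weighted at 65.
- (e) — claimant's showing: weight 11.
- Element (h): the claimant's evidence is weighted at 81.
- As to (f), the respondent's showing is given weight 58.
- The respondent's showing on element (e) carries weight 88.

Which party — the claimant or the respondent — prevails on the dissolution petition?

respondent

Stage 1 — burden on claimant; standard: the balance of probabilities (weight is at least 53).
    (a): 75 − 19 = 56 ≥ 53 [met]
    (b): 55 ≥ 53 [met]
    (c): 64 − 11 = 53 ≥ 53 [met]
  The claimant carries Stage 1; the respondent now bears the burden.
Stage 2 — burden on respondent; standard: a substantially-more-likely showing (weight is at least 77).
    (d): 79 − 2 = 77 ≥ 77 [met]
    (e): 88 − 11 = 77 ≥ 77 [met]
  Stage 2 is satisfied; the respondent continues to bear the burden.
Stage 3 — burden on respondent; standard: the balance of probabilities (weight is at least 53).
    (f): 58 − 5 = 53 ≥ 53 [met]
    (g): 65 − 12 = 53 ≥ 53 [met]
  Stage 3 is satisfied; the onus moves to the claimant.
Stage 4 — burden on claimant; standard: a substantially-more-likely showing (weight is at least 77).
    (h): 81 − 4 = 77 ≥ 77 [met]
    (i): 84 − 8 = 76 < 77 [not met]
  Stage 4 not carried; the claimant fails its burden.
The analysis ends at Stage 4; the respondent prevails.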